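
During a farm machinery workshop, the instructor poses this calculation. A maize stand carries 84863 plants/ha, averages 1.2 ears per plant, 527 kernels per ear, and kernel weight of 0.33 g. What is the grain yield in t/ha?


Y = density * ears * kernels * kw
  = 84863 * 1.2 * 527 * 0.33 g/ha
  = 17710229.20 g/ha
  = 17710.23 kg/ha = 17.71 t/ha


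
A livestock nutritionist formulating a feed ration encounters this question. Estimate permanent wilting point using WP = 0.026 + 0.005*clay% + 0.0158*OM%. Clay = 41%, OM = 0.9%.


WP = 0.026 + 0.005*41 + 0.0158*0.9
   = 0.026 + 0.2050 + 0.0142
   = 0.2452


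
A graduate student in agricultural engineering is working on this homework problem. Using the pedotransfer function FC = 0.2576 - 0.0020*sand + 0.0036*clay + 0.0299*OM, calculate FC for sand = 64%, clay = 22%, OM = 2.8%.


FC = 0.2576 - 0.0020*64 + 0.0036*22 + 0.0299*2.8
   = 0.2576 - 0.1280 + 0.0792 + 0.0837
   = 0.2925


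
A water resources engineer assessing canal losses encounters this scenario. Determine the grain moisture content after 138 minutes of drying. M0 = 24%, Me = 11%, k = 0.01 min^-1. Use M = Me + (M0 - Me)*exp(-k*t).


M = Me + (M0 - Me) * e^(-k*t)
  = 11 + (24 - 11) * e^(-0.01*138)
  = 11 + 13 * e^(-1.380)
  = 11 + 13 * 0.25158
  = 11 + 3.2705
  = 14.27%


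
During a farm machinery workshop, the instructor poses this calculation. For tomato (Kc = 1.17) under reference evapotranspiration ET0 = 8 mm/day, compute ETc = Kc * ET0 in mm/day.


ETc = Kc * ET0
    = 1.17 * 8
    = 9.36 mm/day


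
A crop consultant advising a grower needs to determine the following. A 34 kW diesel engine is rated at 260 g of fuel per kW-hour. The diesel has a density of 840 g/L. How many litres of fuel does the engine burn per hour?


FC = P * BSFC / rho_fuel
   = 34 * 260 / 840
   = 8840 / 840
   = 10.52 L/h


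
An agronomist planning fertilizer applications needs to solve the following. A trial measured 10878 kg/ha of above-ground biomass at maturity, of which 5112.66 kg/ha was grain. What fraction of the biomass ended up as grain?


HI = grain_yield / biomass
   = 5112.66 / 10878
   = 0.47


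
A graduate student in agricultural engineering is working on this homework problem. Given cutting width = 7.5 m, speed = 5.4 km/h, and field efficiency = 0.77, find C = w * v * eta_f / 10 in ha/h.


C = w * v * eta_f / 10
  = 7.5 * 5.4 * 0.77 / 10
  = 31.19 / 10
  = 3.12 ha/h


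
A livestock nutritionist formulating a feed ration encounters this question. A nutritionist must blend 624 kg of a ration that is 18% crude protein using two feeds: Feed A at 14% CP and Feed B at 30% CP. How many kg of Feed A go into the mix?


parts_A = CP_b - target = 30 - 18 = 12
parts_B = target - CP_a = 18 - 14 = 4
total_parts = 12 + 4 = 16
Feed A = 624 * 12 / 16 = 468 kg
Feed B = 624 * 4 / 16 = 156 kg

468 kg


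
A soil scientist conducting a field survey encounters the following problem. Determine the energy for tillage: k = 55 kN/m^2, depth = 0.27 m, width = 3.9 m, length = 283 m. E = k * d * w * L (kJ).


E = k * d * w * L
  = 55 * 0.27 * 3.9 * 283
  = 16389.95 kJ


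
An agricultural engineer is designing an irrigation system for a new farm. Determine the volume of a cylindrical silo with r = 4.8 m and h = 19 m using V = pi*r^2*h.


V = pi * r^2 * h
  = pi * 4.8^2 * 19
  = pi * 23.04 * 19
  = 1375.26 m^3


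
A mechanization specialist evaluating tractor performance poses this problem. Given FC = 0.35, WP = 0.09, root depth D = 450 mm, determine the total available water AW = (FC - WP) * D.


AW = (FC - WP) * D
   = (0.35 - 0.09) * 450
   = 0.26 * 450
   = 117 mm


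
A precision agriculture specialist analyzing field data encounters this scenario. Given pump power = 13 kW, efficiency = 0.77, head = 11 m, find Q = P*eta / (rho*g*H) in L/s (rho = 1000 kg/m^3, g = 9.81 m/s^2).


Q = (P * 1000 * eta) / (rho * g * H)
  = (13 * 1000 * 0.77) / (1000 * 9.81 * 11)
  = 10010 / 107910
  = 0.09276 m^3/s = 92.76 L/s


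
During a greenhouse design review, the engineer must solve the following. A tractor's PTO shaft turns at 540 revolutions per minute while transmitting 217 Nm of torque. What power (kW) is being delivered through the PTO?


P = 2*pi*n*T / 60000
  = 2*pi * 540 * 217 / 60000
  = 736263.65 / 60000
  = 12.27 kW


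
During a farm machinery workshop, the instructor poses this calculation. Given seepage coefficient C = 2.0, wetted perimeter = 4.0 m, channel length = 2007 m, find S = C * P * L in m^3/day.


S = C * P * L
  = 2.0 * 4.0 * 2007
  = 16056 m^3/day


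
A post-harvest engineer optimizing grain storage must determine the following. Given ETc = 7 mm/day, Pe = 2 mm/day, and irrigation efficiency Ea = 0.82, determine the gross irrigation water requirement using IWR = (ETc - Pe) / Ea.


IWR = (ETc - Pe) / Ea
    = (7 - 2) / 0.82
    = 5 / 0.82
    = 6.10 mm/day


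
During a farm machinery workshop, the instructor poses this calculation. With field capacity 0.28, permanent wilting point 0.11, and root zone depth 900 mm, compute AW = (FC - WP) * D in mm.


AW = (FC - WP) * D
   = (0.28 - 0.11) * 900
   = 0.17 * 900
   = 153 mm


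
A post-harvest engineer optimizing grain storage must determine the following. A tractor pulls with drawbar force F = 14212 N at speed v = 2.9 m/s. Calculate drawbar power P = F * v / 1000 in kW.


P = F * v / 1000
  = 14212 * 2.9 / 1000
  = 41214.80 / 1000
  = 41.21 kW


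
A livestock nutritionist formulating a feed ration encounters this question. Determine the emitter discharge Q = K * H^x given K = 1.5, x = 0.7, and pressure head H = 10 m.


Q = K * H^x
  = 1.5 * 10^0.7
  = 1.5 * 5.0119
  = 7.52 L/h


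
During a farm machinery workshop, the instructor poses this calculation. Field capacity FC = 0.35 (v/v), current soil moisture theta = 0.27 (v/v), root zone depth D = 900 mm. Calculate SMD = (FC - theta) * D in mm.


SMD = (FC - theta) * D
    = (0.35 - 0.27) * 900
    = 0.080 * 900
    = 72 mm


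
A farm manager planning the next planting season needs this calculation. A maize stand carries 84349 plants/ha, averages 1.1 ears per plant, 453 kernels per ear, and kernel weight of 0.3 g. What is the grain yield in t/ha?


Y = density * ears * kernels * kw
  = 84349 * 1.1 * 453 * 0.3 g/ha
  = 12609332.01 g/ha
  = 12609.33 kg/ha = 12.61 t/ha


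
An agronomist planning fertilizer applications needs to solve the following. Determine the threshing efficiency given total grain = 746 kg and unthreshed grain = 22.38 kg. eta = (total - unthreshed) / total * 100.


eta = (total - unthreshed) / total * 100
    = (746 - 22.38) / 746 * 100
    = 723.62 / 746 * 100
    = 97%


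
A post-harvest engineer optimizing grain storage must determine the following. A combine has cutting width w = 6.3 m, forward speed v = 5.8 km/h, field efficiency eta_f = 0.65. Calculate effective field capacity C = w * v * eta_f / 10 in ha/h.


C = w * v * eta_f / 10
  = 6.3 * 5.8 * 0.65 / 10
  = 23.75 / 10
  = 2.38 ha/h


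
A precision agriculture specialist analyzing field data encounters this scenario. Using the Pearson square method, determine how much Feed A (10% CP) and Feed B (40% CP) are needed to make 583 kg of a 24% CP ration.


parts_A = CP_b - target = 40 - 24 = 16
parts_B = target - CP_a = 24 - 10 = 14
total_parts = 16 + 14 = 30
Feed A = 583 * 16 / 30 = 310.93 kg
Feed B = 583 * 14 / 30 = 272.07 kg

310.93 kg


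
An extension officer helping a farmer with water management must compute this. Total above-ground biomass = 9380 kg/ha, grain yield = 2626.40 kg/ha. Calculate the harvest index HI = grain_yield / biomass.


HI = grain_yield / biomass
   = 2626.40 / 9380
   = 0.28


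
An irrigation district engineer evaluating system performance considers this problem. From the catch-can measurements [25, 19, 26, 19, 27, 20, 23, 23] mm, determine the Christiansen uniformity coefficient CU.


xbar = 182 / 8 = 22.750
sum|xi - xbar| = 20.500
CU = 100 * (1 - 20.500 / (8 * 22.750))
   = 100 * (1 - 0.1126)
   = 88.74%


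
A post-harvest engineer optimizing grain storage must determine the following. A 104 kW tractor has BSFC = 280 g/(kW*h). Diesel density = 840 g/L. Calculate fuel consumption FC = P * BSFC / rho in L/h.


FC = P * BSFC / rho_fuel
   = 104 * 280 / 840
   = 29120 / 840
   = 34.67 L/h


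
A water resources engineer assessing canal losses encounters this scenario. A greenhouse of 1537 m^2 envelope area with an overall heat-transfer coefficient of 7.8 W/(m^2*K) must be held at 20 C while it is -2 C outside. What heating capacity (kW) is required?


dT = 20 - (-2) = 22 K
Q = U * A * dT
  = 7.8 * 1537 * 22
  = 263749.20 W = 263.75 kW


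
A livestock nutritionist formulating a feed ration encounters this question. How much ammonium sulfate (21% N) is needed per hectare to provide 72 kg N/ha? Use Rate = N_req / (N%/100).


Rate = N_required / (N_content / 100)
     = 72 / (21 / 100)
     = 72 / 0.21
     = 342.86 kg/ha


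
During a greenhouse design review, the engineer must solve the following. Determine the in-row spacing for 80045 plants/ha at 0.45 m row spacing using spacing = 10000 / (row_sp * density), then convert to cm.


spacing = 10000 / (row_sp * density)
        = 10000 / (0.45 * 80045)
        = 10000 / 36020.25
        = 0.27762 m = 27.76 cm


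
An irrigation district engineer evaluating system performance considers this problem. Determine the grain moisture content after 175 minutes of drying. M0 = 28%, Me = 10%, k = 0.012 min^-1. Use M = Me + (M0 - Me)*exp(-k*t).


M = Me + (M0 - Me) * e^(-k*t)
  = 10 + (28 - 10) * e^(-0.012*175)
  = 10 + 18 * e^(-2.100)
  = 10 + 18 * 0.12246
  = 10 + 2.2042
  = 12.20%


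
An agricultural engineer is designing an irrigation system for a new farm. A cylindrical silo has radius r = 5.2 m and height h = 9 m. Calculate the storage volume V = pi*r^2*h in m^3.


V = pi * r^2 * h
  = pi * 5.2^2 * 9
  = pi * 27.04 * 9
  = 764.54 m^3


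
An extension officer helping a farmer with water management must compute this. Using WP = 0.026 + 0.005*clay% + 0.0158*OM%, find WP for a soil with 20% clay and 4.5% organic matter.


WP = 0.026 + 0.005*20 + 0.0158*4.5
   = 0.026 + 0.1000 + 0.0711
   = 0.1971


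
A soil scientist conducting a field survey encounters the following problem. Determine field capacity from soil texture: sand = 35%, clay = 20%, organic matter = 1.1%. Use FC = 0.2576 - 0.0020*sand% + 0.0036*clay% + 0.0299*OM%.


FC = 0.2576 - 0.0020*35 + 0.0036*20 + 0.0299*1.1
   = 0.2576 - 0.0700 + 0.0720 + 0.0329
   = 0.2925


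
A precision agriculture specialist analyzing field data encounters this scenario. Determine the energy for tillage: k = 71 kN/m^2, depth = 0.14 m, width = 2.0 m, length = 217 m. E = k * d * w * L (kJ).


E = k * d * w * L
  = 71 * 0.14 * 2.0 * 217
  = 4313.96 kJ


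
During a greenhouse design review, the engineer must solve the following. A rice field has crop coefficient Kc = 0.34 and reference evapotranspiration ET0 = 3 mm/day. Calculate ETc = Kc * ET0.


ETc = Kc * ET0
    = 0.34 * 3
    = 1.02 mm/day


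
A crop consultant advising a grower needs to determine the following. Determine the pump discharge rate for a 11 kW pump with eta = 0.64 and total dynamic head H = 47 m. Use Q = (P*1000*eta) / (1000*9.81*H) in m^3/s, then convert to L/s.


Q = (P * 1000 * eta) / (rho * g * H)
  = (11 * 1000 * 0.64) / (1000 * 9.81 * 47)
  = 7040 / 461070
  = 0.01527 m^3/s = 15.27 L/s


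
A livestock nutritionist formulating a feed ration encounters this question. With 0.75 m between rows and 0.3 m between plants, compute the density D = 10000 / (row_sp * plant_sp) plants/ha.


D = 10000 / (row_sp * plant_sp)
  = 10000 / (0.75 * 0.3)
  = 10000 / 0.2250
  = 44444.44 plants/ha


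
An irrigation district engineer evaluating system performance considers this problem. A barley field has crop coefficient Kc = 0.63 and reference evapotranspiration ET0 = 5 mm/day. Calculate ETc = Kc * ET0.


ETc = Kc * ET0
    = 0.63 * 5
    = 3.15 mm/day


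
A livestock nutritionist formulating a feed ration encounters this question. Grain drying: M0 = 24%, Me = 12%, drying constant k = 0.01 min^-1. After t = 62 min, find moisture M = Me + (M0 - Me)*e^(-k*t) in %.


M = Me + (M0 - Me) * e^(-k*t)
  = 12 + (24 - 12) * e^(-0.01*62)
  = 12 + 12 * e^(-0.620)
  = 12 + 12 * 0.53794
  = 12 + 6.4553
  = 18.46%


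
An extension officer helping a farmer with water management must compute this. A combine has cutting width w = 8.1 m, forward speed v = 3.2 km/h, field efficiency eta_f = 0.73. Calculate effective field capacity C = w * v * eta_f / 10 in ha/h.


C = w * v * eta_f / 10
  = 8.1 * 3.2 * 0.73 / 10
  = 18.92 / 10
  = 1.89 ha/h


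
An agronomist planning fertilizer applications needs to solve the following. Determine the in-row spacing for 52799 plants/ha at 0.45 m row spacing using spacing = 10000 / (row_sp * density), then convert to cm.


spacing = 10000 / (row_sp * density)
        = 10000 / (0.45 * 52799)
        = 10000 / 23759.55
        = 0.42088 m = 42.09 cm


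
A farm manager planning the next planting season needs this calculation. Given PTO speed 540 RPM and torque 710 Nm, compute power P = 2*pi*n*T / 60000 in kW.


P = 2*pi*n*T / 60000
  = 2*pi * 540 * 710 / 60000
  = 2408973.25 / 60000
  = 40.15 kW


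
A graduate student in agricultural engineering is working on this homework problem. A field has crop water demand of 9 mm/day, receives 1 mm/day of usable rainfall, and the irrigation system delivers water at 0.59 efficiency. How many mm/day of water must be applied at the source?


IWR = (ETc - Pe) / Ea
    = (9 - 1) / 0.59
    = 8 / 0.59
    = 13.56 mm/day


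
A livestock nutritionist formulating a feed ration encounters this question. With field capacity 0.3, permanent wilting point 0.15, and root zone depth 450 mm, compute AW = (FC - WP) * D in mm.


AW = (FC - WP) * D
   = (0.3 - 0.15) * 450
   = 0.15 * 450
   = 67.50 mm


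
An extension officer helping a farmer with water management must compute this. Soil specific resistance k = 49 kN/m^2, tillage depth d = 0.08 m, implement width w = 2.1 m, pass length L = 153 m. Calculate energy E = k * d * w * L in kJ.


E = k * d * w * L
  = 49 * 0.08 * 2.1 * 153
  = 1259.50 kJ


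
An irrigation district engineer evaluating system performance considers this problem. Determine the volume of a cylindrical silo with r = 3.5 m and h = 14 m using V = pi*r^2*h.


V = pi * r^2 * h
  = pi * 3.5^2 * 14
  = pi * 12.25 * 14
  = 538.78 m^3


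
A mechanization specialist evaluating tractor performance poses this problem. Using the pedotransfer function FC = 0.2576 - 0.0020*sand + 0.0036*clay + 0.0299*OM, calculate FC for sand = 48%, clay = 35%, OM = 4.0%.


FC = 0.2576 - 0.0020*48 + 0.0036*35 + 0.0299*4.0
   = 0.2576 - 0.0960 + 0.1260 + 0.1196
   = 0.4072


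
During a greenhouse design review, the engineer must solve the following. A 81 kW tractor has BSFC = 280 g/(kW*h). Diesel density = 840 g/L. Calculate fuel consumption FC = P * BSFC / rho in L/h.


FC = P * BSFC / rho_fuel
   = 81 * 280 / 840
   = 22680 / 840
   = 27 L/h


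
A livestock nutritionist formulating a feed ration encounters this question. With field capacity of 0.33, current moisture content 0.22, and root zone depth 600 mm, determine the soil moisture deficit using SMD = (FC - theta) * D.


SMD = (FC - theta) * D
    = (0.33 - 0.22) * 600
    = 0.110 * 600
    = 66 mm


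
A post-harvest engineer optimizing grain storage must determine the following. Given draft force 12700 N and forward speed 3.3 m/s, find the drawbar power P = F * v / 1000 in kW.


P = F * v / 1000
  = 12700 * 3.3 / 1000
  = 41910 / 1000
  = 41.91 kW


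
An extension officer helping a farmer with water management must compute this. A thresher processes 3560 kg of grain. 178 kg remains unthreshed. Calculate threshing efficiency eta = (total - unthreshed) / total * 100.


eta = (total - unthreshed) / total * 100
    = (3560 - 178) / 3560 * 100
    = 3382 / 3560 * 100
    = 95%


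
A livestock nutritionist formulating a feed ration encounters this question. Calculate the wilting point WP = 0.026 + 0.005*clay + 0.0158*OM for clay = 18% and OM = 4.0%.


WP = 0.026 + 0.005*18 + 0.0158*4.0
   = 0.026 + 0.0900 + 0.0632
   = 0.1792


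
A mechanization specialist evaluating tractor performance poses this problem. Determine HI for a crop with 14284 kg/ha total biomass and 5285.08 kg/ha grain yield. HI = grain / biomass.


HI = grain_yield / biomass
   = 5285.08 / 14284
   = 0.37


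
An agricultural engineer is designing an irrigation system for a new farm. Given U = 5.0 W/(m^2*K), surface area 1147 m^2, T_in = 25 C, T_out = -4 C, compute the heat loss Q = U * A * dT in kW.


dT = 25 - (-4) = 29 K
Q = U * A * dT
  = 5.0 * 1147 * 29
  = 166315 W = 166.32 kW


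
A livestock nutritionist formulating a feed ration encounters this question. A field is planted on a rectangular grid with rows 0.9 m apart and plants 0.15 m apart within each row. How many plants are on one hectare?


D = 10000 / (row_sp * plant_sp)
  = 10000 / (0.9 * 0.15)
  = 10000 / 0.1350
  = 74074.07 plants/ha


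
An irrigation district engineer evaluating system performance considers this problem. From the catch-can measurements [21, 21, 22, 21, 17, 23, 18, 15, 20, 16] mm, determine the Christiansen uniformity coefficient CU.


xbar = 194 / 10 = 19.400
sum|xi - xbar| = 23.200
CU = 100 * (1 - 23.200 / (10 * 19.400))
   = 100 * (1 - 0.1196)
   = 88.04%


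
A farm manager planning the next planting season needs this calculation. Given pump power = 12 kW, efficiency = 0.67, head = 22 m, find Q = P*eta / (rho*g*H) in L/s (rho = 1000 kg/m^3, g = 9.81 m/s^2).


Q = (P * 1000 * eta) / (rho * g * H)
  = (12 * 1000 * 0.67) / (1000 * 9.81 * 22)
  = 8040 / 215820
  = 0.03725 m^3/s = 37.25 L/s


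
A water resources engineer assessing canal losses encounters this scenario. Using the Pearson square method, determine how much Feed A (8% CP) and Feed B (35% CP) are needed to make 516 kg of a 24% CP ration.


parts_A = CP_b - target = 35 - 24 = 11
parts_B = target - CP_a = 24 - 8 = 16
total_parts = 11 + 16 = 27
Feed A = 516 * 11 / 27 = 210.22 kg
Feed B = 516 * 16 / 27 = 305.78 kg

210.22 kg


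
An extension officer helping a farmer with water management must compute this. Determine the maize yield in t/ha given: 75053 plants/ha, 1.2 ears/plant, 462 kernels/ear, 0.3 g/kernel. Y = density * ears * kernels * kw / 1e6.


Y = density * ears * kernels * kw
  = 75053 * 1.2 * 462 * 0.3 g/ha
  = 12482814.96 g/ha
  = 12482.81 kg/ha = 12.48 t/ha


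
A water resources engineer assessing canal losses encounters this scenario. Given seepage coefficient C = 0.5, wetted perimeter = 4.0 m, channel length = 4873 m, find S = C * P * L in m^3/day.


S = C * P * L
  = 0.5 * 4.0 * 4873
  = 9746 m^3/day


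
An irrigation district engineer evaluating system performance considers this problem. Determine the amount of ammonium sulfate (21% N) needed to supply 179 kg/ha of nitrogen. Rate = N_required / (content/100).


Rate = N_required / (N_content / 100)
     = 179 / (21 / 100)
     = 179 / 0.21
     = 852.38 kg/ha


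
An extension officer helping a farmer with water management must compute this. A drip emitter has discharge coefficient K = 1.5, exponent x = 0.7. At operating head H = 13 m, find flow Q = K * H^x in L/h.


Q = K * H^x
  = 1.5 * 13^0.7
  = 1.5 * 6.0223
  = 9.03 L/h


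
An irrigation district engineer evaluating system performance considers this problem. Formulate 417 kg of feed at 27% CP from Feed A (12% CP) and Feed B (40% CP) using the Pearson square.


parts_A = CP_b - target = 40 - 27 = 13
parts_B = target - CP_a = 27 - 12 = 15
total_parts = 13 + 15 = 28
Feed A = 417 * 13 / 28 = 193.61 kg
Feed B = 417 * 15 / 28 = 223.39 kg

193.61 kg


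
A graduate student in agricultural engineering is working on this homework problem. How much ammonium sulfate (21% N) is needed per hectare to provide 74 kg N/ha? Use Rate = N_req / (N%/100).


Rate = N_required / (N_content / 100)
     = 74 / (21 / 100)
     = 74 / 0.21
     = 352.38 kg/ha


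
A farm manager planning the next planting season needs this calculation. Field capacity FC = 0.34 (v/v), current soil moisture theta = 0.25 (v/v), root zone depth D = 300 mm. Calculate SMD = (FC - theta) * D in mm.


SMD = (FC - theta) * D
    = (0.34 - 0.25) * 300
    = 0.090 * 300
    = 27 mm


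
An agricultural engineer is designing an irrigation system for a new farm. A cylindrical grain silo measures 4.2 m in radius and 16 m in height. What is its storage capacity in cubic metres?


V = pi * r^2 * h
  = pi * 4.2^2 * 16
  = pi * 17.64 * 16
  = 886.68 m^3


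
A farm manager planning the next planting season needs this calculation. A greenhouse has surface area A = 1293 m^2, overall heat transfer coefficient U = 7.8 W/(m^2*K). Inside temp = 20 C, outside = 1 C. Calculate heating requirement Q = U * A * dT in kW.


dT = 20 - (1) = 19 K
Q = U * A * dT
  = 7.8 * 1293 * 19
  = 191622.60 W = 191.62 kW


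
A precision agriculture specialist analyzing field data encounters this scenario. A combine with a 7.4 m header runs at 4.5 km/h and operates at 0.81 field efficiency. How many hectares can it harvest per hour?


C = w * v * eta_f / 10
  = 7.4 * 4.5 * 0.81 / 10
  = 26.97 / 10
  = 2.70 ha/h


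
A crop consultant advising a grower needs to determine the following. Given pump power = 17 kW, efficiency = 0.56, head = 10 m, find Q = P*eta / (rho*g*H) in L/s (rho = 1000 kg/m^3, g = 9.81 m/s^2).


Q = (P * 1000 * eta) / (rho * g * H)
  = (17 * 1000 * 0.56) / (1000 * 9.81 * 10)
  = 9520 / 98100
  = 0.09704 m^3/s = 97.04 L/s


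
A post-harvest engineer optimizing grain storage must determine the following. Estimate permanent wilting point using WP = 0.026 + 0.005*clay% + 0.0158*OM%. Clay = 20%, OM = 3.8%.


WP = 0.026 + 0.005*20 + 0.0158*3.8
   = 0.026 + 0.1000 + 0.0600
   = 0.1860


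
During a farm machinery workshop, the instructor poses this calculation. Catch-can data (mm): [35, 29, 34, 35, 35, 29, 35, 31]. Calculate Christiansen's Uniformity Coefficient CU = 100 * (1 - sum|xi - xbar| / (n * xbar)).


xbar = 263 / 8 = 32.875
sum|xi - xbar| = 19.250
CU = 100 * (1 - 19.250 / (8 * 32.875))
   = 100 * (1 - 0.0732)
   = 92.68%


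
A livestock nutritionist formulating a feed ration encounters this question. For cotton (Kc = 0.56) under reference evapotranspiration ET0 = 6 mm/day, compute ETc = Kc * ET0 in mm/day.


ETc = Kc * ET0
    = 0.56 * 6
    = 3.36 mm/day


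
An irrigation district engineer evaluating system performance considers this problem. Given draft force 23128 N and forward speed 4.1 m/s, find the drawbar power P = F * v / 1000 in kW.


P = F * v / 1000
  = 23128 * 4.1 / 1000
  = 94824.80 / 1000
  = 94.82 kW


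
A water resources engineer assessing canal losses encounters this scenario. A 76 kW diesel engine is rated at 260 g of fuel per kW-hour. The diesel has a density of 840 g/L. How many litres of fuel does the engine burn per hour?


FC = P * BSFC / rho_fuel
   = 76 * 260 / 840
   = 19760 / 840
   = 23.52 L/h


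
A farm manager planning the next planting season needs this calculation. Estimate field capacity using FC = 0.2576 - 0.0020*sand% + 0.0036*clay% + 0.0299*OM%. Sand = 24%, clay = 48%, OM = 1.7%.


FC = 0.2576 - 0.0020*24 + 0.0036*48 + 0.0299*1.7
   = 0.2576 - 0.0480 + 0.1728 + 0.0508
   = 0.4332


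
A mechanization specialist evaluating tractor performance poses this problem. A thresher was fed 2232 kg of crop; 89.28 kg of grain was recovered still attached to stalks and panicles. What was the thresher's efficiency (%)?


eta = (total - unthreshed) / total * 100
    = (2232 - 89.28) / 2232 * 100
    = 2142.72 / 2232 * 100
    = 96%


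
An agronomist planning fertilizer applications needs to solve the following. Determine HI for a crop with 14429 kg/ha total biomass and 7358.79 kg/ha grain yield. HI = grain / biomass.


HI = grain_yield / biomass
   = 7358.79 / 14429
   = 0.51


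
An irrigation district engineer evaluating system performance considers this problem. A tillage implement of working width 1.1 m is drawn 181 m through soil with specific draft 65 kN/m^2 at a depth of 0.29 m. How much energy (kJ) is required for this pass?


E = k * d * w * L
  = 65 * 0.29 * 1.1 * 181
  = 3753.04 kJ


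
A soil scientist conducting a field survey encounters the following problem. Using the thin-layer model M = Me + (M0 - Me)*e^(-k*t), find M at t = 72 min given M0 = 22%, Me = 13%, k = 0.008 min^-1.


M = Me + (M0 - Me) * e^(-k*t)
  = 13 + (22 - 13) * e^(-0.008*72)
  = 13 + 9 * e^(-0.576)
  = 13 + 9 * 0.56214
  = 13 + 5.0593
  = 18.06%


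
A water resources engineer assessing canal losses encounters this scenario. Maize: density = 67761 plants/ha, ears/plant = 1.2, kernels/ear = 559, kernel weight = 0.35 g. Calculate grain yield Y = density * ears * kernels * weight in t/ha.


Y = density * ears * kernels * kw
  = 67761 * 1.2 * 559 * 0.35 g/ha
  = 15908927.58 g/ha
  = 15908.93 kg/ha = 15.91 t/ha


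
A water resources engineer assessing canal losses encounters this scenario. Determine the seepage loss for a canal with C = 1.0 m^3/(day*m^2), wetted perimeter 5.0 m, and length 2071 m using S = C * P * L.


S = C * P * L
  = 1.0 * 5.0 * 2071
  = 10355 m^3/day


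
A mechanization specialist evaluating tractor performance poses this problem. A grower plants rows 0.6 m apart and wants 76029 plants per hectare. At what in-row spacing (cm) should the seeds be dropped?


spacing = 10000 / (row_sp * density)
        = 10000 / (0.6 * 76029)
        = 10000 / 45617.40
        = 0.21921 m = 21.92 cm


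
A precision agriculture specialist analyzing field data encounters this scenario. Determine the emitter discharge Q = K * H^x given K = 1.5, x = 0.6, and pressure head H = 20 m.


Q = K * H^x
  = 1.5 * 20^0.6
  = 1.5 * 6.0342
  = 9.05 L/h


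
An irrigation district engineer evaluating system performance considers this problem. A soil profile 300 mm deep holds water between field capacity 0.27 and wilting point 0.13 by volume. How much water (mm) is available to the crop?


AW = (FC - WP) * D
   = (0.27 - 0.13) * 300
   = 0.14 * 300
   = 42 mm


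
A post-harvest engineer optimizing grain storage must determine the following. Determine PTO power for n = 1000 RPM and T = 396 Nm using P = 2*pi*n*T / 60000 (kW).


P = 2*pi*n*T / 60000
  = 2*pi * 1000 * 396 / 60000
  = 2488141.38 / 60000
  = 41.47 kW


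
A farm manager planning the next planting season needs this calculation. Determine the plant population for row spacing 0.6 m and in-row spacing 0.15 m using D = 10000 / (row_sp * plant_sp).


D = 10000 / (row_sp * plant_sp)
  = 10000 / (0.6 * 0.15)
  = 10000 / 0.0900
  = 111111.11 plants/ha


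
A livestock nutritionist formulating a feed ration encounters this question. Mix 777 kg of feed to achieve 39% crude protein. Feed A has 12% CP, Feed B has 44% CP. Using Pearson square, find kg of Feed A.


parts_A = CP_b - target = 44 - 39 = 5
parts_B = target - CP_a = 39 - 12 = 27
total_parts = 5 + 27 = 32
Feed A = 777 * 5 / 32 = 121.41 kg
Feed B = 777 * 27 / 32 = 655.59 kg

121.41 kg


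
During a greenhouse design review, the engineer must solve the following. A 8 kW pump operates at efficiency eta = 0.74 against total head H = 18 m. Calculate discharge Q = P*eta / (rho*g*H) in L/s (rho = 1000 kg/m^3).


Q = (P * 1000 * eta) / (rho * g * H)
  = (8 * 1000 * 0.74) / (1000 * 9.81 * 18)
  = 5920 / 176580
  = 0.03353 m^3/s = 33.53 L/s


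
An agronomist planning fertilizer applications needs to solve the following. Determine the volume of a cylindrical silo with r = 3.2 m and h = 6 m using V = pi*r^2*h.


V = pi * r^2 * h
  = pi * 3.2^2 * 6
  = pi * 10.24 * 6
  = 193.02 m^3


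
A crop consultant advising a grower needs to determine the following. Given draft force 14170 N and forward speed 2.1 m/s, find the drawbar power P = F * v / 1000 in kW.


P = F * v / 1000
  = 14170 * 2.1 / 1000
  = 29757 / 1000
  = 29.76 kW


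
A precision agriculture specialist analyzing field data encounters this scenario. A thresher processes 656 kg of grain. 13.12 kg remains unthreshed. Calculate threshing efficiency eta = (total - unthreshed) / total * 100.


eta = (total - unthreshed) / total * 100
    = (656 - 13.12) / 656 * 100
    = 642.88 / 656 * 100
    = 98%


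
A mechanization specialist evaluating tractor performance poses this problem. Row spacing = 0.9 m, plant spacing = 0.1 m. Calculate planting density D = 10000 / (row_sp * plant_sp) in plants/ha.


D = 10000 / (row_sp * plant_sp)
  = 10000 / (0.9 * 0.1)
  = 10000 / 0.0900
  = 111111.11 plants/ha


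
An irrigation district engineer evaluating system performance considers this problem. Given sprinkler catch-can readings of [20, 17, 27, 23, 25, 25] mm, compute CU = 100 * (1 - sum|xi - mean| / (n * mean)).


xbar = 137 / 6 = 22.833
sum|xi - xbar| = 17.333
CU = 100 * (1 - 17.333 / (6 * 22.833))
   = 100 * (1 - 0.1265)
   = 87.35%


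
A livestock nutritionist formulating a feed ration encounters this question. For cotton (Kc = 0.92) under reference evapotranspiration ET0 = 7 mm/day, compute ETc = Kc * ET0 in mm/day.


ETc = Kc * ET0
    = 0.92 * 7
    = 6.44 mm/day


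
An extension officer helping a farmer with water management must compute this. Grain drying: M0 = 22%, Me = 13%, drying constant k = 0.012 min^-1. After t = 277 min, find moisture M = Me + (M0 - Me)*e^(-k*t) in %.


M = Me + (M0 - Me) * e^(-k*t)
  = 13 + (22 - 13) * e^(-0.012*277)
  = 13 + 9 * e^(-3.324)
  = 13 + 9 * 0.03601
  = 13 + 0.3241
  = 13.32%


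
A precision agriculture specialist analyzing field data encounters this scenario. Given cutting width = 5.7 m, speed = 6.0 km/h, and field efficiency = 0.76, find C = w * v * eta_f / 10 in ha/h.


C = w * v * eta_f / 10
  = 5.7 * 6.0 * 0.76 / 10
  = 25.99 / 10
  = 2.60 ha/h


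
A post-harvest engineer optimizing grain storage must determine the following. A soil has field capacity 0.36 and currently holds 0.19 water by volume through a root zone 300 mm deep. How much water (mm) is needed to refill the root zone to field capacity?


SMD = (FC - theta) * D
    = (0.36 - 0.19) * 300
    = 0.170 * 300
    = 51 mm


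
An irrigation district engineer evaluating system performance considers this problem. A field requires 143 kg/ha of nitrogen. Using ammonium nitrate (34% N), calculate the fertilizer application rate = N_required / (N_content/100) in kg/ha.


Rate = N_required / (N_content / 100)
     = 143 / (34 / 100)
     = 143 / 0.34
     = 420.59 kg/ha


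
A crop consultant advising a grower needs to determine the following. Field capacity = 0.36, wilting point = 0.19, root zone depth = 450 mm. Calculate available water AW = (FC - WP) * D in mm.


AW = (FC - WP) * D
   = (0.36 - 0.19) * 450
   = 0.17 * 450
   = 76.50 mm


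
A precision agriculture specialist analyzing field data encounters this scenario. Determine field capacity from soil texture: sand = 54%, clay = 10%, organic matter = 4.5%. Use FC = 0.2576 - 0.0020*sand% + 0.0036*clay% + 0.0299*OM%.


FC = 0.2576 - 0.0020*54 + 0.0036*10 + 0.0299*4.5
   = 0.2576 - 0.1080 + 0.0360 + 0.1346
   = 0.3202


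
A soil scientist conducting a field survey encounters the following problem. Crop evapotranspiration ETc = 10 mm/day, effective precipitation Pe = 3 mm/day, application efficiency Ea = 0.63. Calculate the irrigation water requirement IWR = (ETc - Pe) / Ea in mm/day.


IWR = (ETc - Pe) / Ea
    = (10 - 3) / 0.63
    = 7 / 0.63
    = 11.11 mm/day


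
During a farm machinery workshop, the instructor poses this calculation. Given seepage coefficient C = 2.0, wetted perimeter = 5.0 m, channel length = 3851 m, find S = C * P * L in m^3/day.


S = C * P * L
  = 2.0 * 5.0 * 3851
  = 38510 m^3/day


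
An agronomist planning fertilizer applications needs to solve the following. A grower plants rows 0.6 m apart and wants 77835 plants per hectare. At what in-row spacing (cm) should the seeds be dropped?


spacing = 10000 / (row_sp * density)
        = 10000 / (0.6 * 77835)
        = 10000 / 46701
        = 0.21413 m = 21.41 cm


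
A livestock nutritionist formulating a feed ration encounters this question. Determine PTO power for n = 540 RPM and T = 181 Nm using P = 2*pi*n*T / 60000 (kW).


P = 2*pi*n*T / 60000
  = 2*pi * 540 * 181 / 60000
  = 614118.53 / 60000
  = 10.24 kW


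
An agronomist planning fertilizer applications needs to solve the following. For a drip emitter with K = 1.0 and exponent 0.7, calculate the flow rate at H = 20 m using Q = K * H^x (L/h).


Q = K * H^x
  = 1.0 * 20^0.7
  = 1.0 * 8.1418
  = 8.14 L/h


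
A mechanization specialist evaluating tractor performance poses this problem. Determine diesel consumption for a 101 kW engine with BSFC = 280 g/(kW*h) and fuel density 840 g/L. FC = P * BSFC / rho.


FC = P * BSFC / rho_fuel
   = 101 * 280 / 840
   = 28280 / 840
   = 33.67 L/h


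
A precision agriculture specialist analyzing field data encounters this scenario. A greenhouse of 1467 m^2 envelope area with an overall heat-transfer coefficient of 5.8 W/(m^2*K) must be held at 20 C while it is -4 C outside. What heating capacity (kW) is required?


dT = 20 - (-4) = 24 K
Q = U * A * dT
  = 5.8 * 1467 * 24
  = 204206.40 W = 204.21 kW


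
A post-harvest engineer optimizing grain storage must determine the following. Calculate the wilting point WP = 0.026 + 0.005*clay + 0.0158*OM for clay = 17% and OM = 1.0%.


WP = 0.026 + 0.005*17 + 0.0158*1.0
   = 0.026 + 0.0850 + 0.0158
   = 0.1268


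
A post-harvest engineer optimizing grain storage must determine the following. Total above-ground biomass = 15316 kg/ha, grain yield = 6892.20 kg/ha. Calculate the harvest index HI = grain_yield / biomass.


HI = grain_yield / biomass
   = 6892.20 / 15316
   = 0.45


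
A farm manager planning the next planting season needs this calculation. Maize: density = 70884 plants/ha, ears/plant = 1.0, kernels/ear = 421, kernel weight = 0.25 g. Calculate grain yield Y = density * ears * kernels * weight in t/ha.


Y = density * ears * kernels * kw
  = 70884 * 1.0 * 421 * 0.25 g/ha
  = 7460541 g/ha
  = 7460.54 kg/ha = 7.46 t/ha


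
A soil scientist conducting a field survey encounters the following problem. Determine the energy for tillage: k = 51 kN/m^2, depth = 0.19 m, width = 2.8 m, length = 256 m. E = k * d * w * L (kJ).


E = k * d * w * L
  = 51 * 0.19 * 2.8 * 256
  = 6945.79 kJ


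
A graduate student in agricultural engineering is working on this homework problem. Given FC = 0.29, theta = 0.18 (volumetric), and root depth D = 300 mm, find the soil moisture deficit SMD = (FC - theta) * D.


SMD = (FC - theta) * D
    = (0.29 - 0.18) * 300
    = 0.110 * 300
    = 33 mm


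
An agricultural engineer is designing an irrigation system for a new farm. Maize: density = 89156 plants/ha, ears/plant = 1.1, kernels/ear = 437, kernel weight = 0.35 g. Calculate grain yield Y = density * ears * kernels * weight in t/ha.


Y = density * ears * kernels * kw
  = 89156 * 1.1 * 437 * 0.35 g/ha
  = 15000051.22 g/ha
  = 15000.05 kg/ha = 15.00 t/ha


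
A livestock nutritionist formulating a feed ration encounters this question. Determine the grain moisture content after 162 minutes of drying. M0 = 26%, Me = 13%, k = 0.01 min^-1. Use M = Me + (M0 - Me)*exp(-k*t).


M = Me + (M0 - Me) * e^(-k*t)
  = 13 + (26 - 13) * e^(-0.01*162)
  = 13 + 13 * e^(-1.620)
  = 13 + 13 * 0.19790
  = 13 + 2.5727
  = 15.57%


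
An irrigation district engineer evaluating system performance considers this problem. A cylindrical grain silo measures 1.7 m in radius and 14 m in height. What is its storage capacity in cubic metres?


V = pi * r^2 * h
  = pi * 1.7^2 * 14
  = pi * 2.89 * 14
  = 127.11 m^3


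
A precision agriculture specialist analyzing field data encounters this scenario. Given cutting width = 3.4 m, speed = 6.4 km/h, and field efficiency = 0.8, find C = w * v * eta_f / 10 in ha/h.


C = w * v * eta_f / 10
  = 3.4 * 6.4 * 0.8 / 10
  = 17.41 / 10
  = 1.74 ha/h


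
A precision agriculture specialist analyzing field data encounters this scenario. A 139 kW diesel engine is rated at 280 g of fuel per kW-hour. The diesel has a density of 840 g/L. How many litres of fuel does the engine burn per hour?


FC = P * BSFC / rho_fuel
   = 139 * 280 / 840
   = 38920 / 840
   = 46.33 L/h


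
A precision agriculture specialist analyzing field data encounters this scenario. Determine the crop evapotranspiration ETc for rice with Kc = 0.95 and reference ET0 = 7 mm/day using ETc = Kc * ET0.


ETc = Kc * ET0
    = 0.95 * 7
    = 6.65 mm/day


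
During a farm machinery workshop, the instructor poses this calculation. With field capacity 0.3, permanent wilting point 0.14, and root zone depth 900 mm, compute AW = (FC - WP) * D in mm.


AW = (FC - WP) * D
   = (0.3 - 0.14) * 900
   = 0.16 * 900
   = 144 mm


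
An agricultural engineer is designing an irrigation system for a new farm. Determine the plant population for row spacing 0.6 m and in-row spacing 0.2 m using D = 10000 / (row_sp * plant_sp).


D = 10000 / (row_sp * plant_sp)
  = 10000 / (0.6 * 0.2)
  = 10000 / 0.1200
  = 83333.33 plants/ha


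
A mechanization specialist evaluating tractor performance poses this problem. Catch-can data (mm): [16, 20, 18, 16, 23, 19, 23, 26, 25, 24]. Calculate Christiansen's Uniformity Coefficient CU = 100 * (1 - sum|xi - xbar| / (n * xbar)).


xbar = 210 / 10 = 21
sum|xi - xbar| = 32
CU = 100 * (1 - 32 / (10 * 21))
   = 100 * (1 - 0.1524)
   = 84.76%


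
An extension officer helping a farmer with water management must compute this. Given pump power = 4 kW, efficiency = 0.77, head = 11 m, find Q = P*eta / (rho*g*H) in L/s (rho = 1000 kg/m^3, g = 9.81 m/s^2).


Q = (P * 1000 * eta) / (rho * g * H)
  = (4 * 1000 * 0.77) / (1000 * 9.81 * 11)
  = 3080 / 107910
  = 0.02854 m^3/s = 28.54 L/s


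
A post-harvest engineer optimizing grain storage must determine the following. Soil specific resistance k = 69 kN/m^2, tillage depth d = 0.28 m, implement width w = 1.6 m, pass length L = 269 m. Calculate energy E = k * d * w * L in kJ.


E = k * d * w * L
  = 69 * 0.28 * 1.6 * 269
  = 8315.33 kJ


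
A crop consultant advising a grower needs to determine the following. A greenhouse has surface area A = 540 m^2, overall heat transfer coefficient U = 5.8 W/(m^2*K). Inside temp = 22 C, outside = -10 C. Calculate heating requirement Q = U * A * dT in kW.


dT = 22 - (-10) = 32 K
Q = U * A * dT
  = 5.8 * 540 * 32
  = 100224 W = 100.22 kW


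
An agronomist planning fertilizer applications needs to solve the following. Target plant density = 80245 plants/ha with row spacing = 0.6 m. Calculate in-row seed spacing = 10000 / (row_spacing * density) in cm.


spacing = 10000 / (row_sp * density)
        = 10000 / (0.6 * 80245)
        = 10000 / 48147
        = 0.20770 m = 20.77 cm


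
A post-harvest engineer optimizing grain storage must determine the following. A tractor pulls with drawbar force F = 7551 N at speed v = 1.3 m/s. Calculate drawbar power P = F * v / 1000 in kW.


P = F * v / 1000
  = 7551 * 1.3 / 1000
  = 9816.30 / 1000
  = 9.82 kW


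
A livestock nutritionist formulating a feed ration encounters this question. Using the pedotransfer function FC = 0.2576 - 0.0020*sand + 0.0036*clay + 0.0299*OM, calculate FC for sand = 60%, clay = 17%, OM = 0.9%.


FC = 0.2576 - 0.0020*60 + 0.0036*17 + 0.0299*0.9
   = 0.2576 - 0.1200 + 0.0612 + 0.0269
   = 0.2257


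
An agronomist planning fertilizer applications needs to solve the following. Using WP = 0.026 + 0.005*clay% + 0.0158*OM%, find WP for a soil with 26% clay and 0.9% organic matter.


WP = 0.026 + 0.005*26 + 0.0158*0.9
   = 0.026 + 0.1300 + 0.0142
   = 0.1702
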